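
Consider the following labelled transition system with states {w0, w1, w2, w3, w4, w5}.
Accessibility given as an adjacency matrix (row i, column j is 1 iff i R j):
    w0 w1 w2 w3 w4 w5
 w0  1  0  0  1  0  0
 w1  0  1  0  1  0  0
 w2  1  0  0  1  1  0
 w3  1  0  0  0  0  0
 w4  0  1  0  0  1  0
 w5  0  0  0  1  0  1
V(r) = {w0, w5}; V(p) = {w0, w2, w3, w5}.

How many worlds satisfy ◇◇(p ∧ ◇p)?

6

Let φ = ◇◇(p ∧ ◇p). Evaluate φ at each world:
  w0 (successors {w0, w3}): φ is true.
  w1 (successors {w1, w3}): φ is true.
  w2 (successors {w0, w3, w4}): φ is true.
  w3 (successors {w0}): φ is true.
  w4 (successors {w1, w4}): φ is true.
  w5 (successors {w3, w5}): φ is true.
For instance, at w0:
  At w0: ◇◇(p ∧ ◇p) requires ◇(p ∧ ◇p) at some successor in {w0, w3}.
    ◇(p ∧ ◇p) holds at w0, so ◇◇(p ∧ ◇p) is true at w0.
      At w0: ◇(p ∧ ◇p) requires p ∧ ◇p at some successor in {w0, w3}.
        p ∧ ◇p holds at w0, so ◇(p ∧ ◇p) is true at w0.
Satisfying worlds: {w0, w1, w2, w3, w4, w5}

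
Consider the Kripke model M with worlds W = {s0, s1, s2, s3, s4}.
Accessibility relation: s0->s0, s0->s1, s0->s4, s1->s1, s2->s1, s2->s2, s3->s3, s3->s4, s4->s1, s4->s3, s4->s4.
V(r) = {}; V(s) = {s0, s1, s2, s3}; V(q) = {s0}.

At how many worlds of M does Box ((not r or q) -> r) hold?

Let φ = Box ((not r or q) -> r). Evaluate φ at each world:
  s0 (successors {s0, s1, s4}): φ is false.
  s1 (successors {s1}): φ is false.
  s2 (successors {s1, s2}): φ is false.
  s3 (successors {s3, s4}): φ is false.
  s4 (successors {s1, s3, s4}): φ is false.
For instance, at s4:
  At s4: Box ((not r or q) -> r) requires (not r or q) -> r at every successor {s1, s3, s4}.
    (not r or q) -> r fails at s1, so Box ((not r or q) -> r) is false at s4.
Satisfying worlds: none.

0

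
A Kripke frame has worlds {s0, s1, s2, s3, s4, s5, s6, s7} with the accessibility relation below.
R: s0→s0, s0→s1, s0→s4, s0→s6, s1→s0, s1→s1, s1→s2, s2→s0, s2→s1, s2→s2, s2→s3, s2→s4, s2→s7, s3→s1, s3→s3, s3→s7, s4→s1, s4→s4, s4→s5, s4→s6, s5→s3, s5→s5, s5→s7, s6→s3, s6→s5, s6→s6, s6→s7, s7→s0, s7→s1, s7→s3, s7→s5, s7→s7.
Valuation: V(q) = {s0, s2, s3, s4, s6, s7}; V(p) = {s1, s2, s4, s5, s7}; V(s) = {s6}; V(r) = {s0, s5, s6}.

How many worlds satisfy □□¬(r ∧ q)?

Let φ = □□¬(r ∧ q). Evaluate φ at each world:
  s0 (successors {s0, s1, s4, s6}): φ is false.
  s1 (successors {s0, s1, s2}): φ is false.
  s2 (successors {s0, s1, s2, s3, s4, s7}): φ is false.
  s3 (successors {s1, s3, s7}): φ is false.
  s4 (successors {s1, s4, s5, s6}): φ is false.
  s5 (successors {s3, s5, s7}): φ is false.
  s6 (successors {s3, s5, s6, s7}): φ is false.
  s7 (successors {s0, s1, s3, s5, s7}): φ is false.
For instance, at s4:
  At s4: □□¬(r ∧ q) requires □¬(r ∧ q) at every successor {s1, s4, s5, s6}.
    □¬(r ∧ q) fails at s1, so □□¬(r ∧ q) is false at s4.
      At s1: □¬(r ∧ q) requires ¬(r ∧ q) at every successor {s0, s1, s2}.
        ¬(r ∧ q) fails at s0, so □¬(r ∧ q) is false at s1.
Satisfying worlds: none.

0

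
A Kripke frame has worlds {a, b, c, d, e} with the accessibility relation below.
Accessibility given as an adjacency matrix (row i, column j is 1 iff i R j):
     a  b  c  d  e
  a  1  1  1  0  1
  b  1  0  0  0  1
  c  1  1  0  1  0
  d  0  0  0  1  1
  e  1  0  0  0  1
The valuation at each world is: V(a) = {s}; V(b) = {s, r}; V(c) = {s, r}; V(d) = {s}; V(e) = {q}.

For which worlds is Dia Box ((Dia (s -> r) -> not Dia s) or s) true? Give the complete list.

Recall that Box ψ holds at a world iff ψ holds at every accessible world, and Dia ψ holds iff ψ holds at some accessible world.
Let φ = Dia Box ((Dia (s -> r) -> not Dia s) or s). Evaluate φ at each world:
  a (successors {a, b, c, e}): φ is true.
  b (successors {a, e}): φ is false.
  c (successors {a, b, d}): φ is false.
  d (successors {d, e}): φ is false.
  e (successors {a, e}): φ is false.
For instance, at e:
  At e: Dia Box ((Dia (s -> r) -> not Dia s) or s) requires Box ((Dia (s -> r) -> not Dia s) or s) at some successor in {a, e}.
    At a: Box ((Dia (s -> r) -> not Dia s) or s) is false.
    At e: Box ((Dia (s -> r) -> not Dia s) or s) is false.
  So Dia Box ((Dia (s -> r) -> not Dia s) or s) is false at e.
Satisfying worlds: {a}

a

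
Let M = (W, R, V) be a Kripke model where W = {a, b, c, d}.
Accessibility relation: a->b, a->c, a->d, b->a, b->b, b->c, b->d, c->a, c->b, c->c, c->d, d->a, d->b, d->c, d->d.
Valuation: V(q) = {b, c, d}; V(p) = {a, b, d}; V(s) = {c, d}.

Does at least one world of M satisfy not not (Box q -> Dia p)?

Let φ = not not (Box q -> Dia p). Evaluate φ at each world:
  a (successors {b, c, d}): φ is true.
  b (successors {a, b, c, d}): φ is true.
  c (successors {a, b, c, d}): φ is true.
  d (successors {a, b, c, d}): φ is true.
Detail at a (witness):
  At a: not (Box q -> Dia p) is false, so not not (Box q -> Dia p) is true.
    At a: Box q -> Dia p is true, so not (Box q -> Dia p) is false.
      At a: Box q is true, Dia p is true, so Box q -> Dia p is true.

Yes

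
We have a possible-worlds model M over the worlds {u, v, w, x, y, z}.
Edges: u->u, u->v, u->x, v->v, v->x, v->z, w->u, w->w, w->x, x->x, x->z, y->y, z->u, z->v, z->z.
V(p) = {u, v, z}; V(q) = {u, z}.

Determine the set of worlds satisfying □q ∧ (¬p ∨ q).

none

Let φ = □q ∧ (¬p ∨ q). Evaluate φ at each world:
  u (successors {u, v, x}): φ is false.
  v (successors {v, x, z}): φ is false.
  w (successors {u, w, x}): φ is false.
  x (successors {x, z}): φ is false.
  y (successors {y}): φ is false.
  z (successors {u, v, z}): φ is false.
For instance, at x:
  At x: □q is false, ¬p ∨ q is true, so □q ∧ (¬p ∨ q) is false.
    At x: □q requires q at every successor {x, z}.
      q fails at x, so □q is false at x.
Satisfying worlds: none.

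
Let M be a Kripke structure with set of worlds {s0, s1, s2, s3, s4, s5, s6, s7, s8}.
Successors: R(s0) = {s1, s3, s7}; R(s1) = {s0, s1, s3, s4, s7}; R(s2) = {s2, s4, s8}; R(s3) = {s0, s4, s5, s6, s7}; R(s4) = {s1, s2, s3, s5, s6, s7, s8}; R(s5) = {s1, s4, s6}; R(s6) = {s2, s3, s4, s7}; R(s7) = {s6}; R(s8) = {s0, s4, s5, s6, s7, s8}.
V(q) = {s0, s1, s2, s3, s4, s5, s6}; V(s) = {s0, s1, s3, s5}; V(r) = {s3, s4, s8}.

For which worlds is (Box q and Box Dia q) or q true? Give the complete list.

s0, s1, s2, s3, s4, s5, s6, s7

Let φ = (Box q and Box Dia q) or q. Evaluate φ at each world:
  s0 (successors {s1, s3, s7}): φ is true.
  s1 (successors {s0, s1, s3, s4, s7}): φ is true.
  s2 (successors {s2, s4, s8}): φ is true.
  s3 (successors {s0, s4, s5, s6, s7}): φ is true.
  s4 (successors {s1, s2, s3, s5, s6, s7, s8}): φ is true.
  s5 (successors {s1, s4, s6}): φ is true.
  s6 (successors {s2, s3, s4, s7}): φ is true.
  s7 (successors {s6}): φ is true.
  s8 (successors {s0, s4, s5, s6, s7, s8}): φ is false.
For instance, at s0:
  At s0: Box q and Box Dia q is false, q is true, so (Box q and Box Dia q) or q is true.
    At s0: Box q is false, Box Dia q is true, so Box q and Box Dia q is false.
      At s0: Box q requires q at every successor {s1, s3, s7}.
        q fails at s7, so Box q is false at s0.
      At s0: Box Dia q requires Dia q at every successor {s1, s3, s7}.
        At s1: Dia q is true.
        At s3: Dia q is true.
        At s7: Dia q is true.
      So Box Dia q is true at s0.
Satisfying worlds: {s0, s1, s2, s3, s4, s5, s6, s7}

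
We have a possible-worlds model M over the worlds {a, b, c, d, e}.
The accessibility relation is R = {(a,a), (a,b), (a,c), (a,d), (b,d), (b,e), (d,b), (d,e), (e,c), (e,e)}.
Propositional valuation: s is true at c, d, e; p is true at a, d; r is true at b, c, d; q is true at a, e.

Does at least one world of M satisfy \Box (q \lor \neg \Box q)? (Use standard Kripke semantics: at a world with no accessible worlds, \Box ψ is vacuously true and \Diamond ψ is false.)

Let φ = \Box (q \lor \neg \Box q). Evaluate φ at each world:
  a (successors {a, b, c, d}): φ is false.
  b (successors {d, e}): φ is true.
  c (successors ∅): φ is true.
  d (successors {b, e}): φ is true.
  e (successors {c, e}): φ is false.
Detail at b (witness):
  At b: \Box (q \lor \neg \Box q) requires q \lor \neg \Box q at every successor {d, e}.
      At d: q is false, \neg \Box q is true, so q \lor \neg \Box q is true.
      At e: q is true, \neg \Box q is true, so q \lor \neg \Box q is true.
  So \Box (q \lor \neg \Box q) is true at b.

Yes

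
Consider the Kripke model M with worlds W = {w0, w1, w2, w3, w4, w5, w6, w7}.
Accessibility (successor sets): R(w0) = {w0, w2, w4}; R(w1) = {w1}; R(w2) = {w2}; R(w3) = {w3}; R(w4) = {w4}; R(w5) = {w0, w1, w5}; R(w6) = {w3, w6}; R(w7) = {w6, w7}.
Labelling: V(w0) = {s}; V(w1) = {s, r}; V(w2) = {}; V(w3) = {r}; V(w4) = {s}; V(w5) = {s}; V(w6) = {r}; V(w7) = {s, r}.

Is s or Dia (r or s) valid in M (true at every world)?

No

Let φ = s or Dia (r or s). Evaluate φ at each world:
  w0 (successors {w0, w2, w4}): φ is true.
  w1 (successors {w1}): φ is true.
  w2 (successors {w2}): φ is false.
  w3 (successors {w3}): φ is true.
  w4 (successors {w4}): φ is true.
  w5 (successors {w0, w1, w5}): φ is true.
  w6 (successors {w3, w6}): φ is true.
  w7 (successors {w6, w7}): φ is true.
Detail at w2 (counterexample):
  At w2: s is false, Dia (r or s) is false, so s or Dia (r or s) is false.
    At w2: Dia (r or s) requires r or s at some successor in {w2}.
      At w2: r or s is false.
    So Dia (r or s) is false at w2.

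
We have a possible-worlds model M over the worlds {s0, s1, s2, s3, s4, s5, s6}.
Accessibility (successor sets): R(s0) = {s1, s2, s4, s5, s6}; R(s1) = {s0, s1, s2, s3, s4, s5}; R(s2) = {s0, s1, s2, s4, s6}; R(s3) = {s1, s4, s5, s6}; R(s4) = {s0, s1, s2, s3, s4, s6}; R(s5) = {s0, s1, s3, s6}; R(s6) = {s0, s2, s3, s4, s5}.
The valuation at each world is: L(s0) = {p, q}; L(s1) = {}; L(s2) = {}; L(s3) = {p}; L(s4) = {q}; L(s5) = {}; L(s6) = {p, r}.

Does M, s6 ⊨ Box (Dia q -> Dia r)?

Yes

At s6: Box (Dia q -> Dia r) requires Dia q -> Dia r at every successor {s0, s2, s3, s4, s5}.
  At s0: Dia q -> Dia r is true.
  At s2: Dia q -> Dia r is true.
  At s3: Dia q -> Dia r is true.
  At s4: Dia q -> Dia r is true.
  At s5: Dia q -> Dia r is true.
So Box (Dia q -> Dia r) is true at s6.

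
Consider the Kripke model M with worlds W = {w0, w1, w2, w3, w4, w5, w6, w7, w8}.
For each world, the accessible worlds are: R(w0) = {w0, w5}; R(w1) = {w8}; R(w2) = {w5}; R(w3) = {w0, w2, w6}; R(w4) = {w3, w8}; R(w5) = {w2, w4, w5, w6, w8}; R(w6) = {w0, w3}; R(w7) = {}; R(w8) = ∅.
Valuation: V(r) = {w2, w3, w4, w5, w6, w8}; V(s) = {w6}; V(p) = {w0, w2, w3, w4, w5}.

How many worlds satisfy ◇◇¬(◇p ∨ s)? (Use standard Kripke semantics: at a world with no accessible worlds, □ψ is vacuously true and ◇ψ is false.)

3

Let φ = ◇◇¬(◇p ∨ s). Evaluate φ at each world:
  w0 (successors {w0, w5}): φ is true.
  w1 (successors {w8}): φ is false.
  w2 (successors {w5}): φ is true.
  w3 (successors {w0, w2, w6}): φ is false.
  w4 (successors {w3, w8}): φ is false.
  w5 (successors {w2, w4, w5, w6, w8}): φ is true.
  w6 (successors {w0, w3}): φ is false.
  w7 (successors ∅): φ is false.
  w8 (successors ∅): φ is false.
For instance, at w2:
  At w2: ◇◇¬(◇p ∨ s) requires ◇¬(◇p ∨ s) at some successor in {w5}.
    ◇¬(◇p ∨ s) holds at w5, so ◇◇¬(◇p ∨ s) is true at w2.
      At w5: ◇¬(◇p ∨ s) requires ¬(◇p ∨ s) at some successor in {w2, w4, w5, w6, w8}.
        ¬(◇p ∨ s) holds at w8, so ◇¬(◇p ∨ s) is true at w5.
Satisfying worlds: {w0, w2, w5}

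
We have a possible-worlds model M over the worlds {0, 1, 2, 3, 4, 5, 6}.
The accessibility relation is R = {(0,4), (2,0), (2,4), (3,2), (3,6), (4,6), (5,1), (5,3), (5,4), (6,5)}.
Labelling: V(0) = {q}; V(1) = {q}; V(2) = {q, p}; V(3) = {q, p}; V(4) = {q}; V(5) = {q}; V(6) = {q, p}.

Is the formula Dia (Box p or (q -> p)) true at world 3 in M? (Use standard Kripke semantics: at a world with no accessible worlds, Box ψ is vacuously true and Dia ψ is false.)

Recall that Box ψ holds at a world iff ψ holds at every accessible world, and Dia ψ holds iff ψ holds at some accessible world.
At 3: Dia (Box p or (q -> p)) requires Box p or (q -> p) at some successor in {2, 6}.
  Box p or (q -> p) holds at 2, so Dia (Box p or (q -> p)) is true at 3.
    At 2: Box p is false, q -> p is true, so Box p or (q -> p) is true.
      At 2: Box p requires p at every successor {0, 4}.
        p fails at 0, so Box p is false at 2.

Yes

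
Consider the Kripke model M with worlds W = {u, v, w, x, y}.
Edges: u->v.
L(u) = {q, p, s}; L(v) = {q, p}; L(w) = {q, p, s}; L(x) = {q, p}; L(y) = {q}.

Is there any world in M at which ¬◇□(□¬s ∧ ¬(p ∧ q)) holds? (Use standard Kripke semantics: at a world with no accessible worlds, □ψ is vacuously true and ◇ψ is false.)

Yes

Let φ = ¬◇□(□¬s ∧ ¬(p ∧ q)). Evaluate φ at each world:
  u (successors {v}): φ is false.
  v (successors ∅): φ is true.
  w (successors ∅): φ is true.
  x (successors ∅): φ is true.
  y (successors ∅): φ is true.
Detail at v (witness):
  At v: ◇□(□¬s ∧ ¬(p ∧ q)) is false, so ¬◇□(□¬s ∧ ¬(p ∧ q)) is true.
    At v: no accessible worlds, so ◇□(□¬s ∧ ¬(p ∧ q)) is false.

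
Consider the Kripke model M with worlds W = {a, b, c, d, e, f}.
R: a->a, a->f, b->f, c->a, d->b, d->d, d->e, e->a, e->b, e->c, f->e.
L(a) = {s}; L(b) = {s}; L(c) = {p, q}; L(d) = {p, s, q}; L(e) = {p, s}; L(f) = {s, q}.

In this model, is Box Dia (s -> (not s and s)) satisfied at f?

At f: Box Dia (s -> (not s and s)) requires Dia (s -> (not s and s)) at every successor {e}.
    At e: Dia (s -> (not s and s)) requires s -> (not s and s) at some successor in {a, b, c}.
      s -> (not s and s) holds at c, so Dia (s -> (not s and s)) is true at e.
So Box Dia (s -> (not s and s)) is true at f.

Yes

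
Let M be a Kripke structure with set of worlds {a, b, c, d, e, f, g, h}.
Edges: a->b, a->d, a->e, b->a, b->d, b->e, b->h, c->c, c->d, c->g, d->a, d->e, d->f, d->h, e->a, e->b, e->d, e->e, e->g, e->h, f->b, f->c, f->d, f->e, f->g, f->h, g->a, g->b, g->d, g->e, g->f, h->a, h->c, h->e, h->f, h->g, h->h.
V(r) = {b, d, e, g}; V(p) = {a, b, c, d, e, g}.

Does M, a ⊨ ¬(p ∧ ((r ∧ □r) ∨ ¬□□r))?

No

Recall that □ψ holds at a world iff ψ holds at every accessible world, and ◇ψ holds iff ψ holds at some accessible world.
At a: p ∧ ((r ∧ □r) ∨ ¬□□r) is true, so ¬(p ∧ ((r ∧ □r) ∨ ¬□□r)) is false.
  At a: p is true, (r ∧ □r) ∨ ¬□□r is true, so p ∧ ((r ∧ □r) ∨ ¬□□r) is true.
    At a: r ∧ □r is false, ¬□□r is true, so (r ∧ □r) ∨ ¬□□r is true.
      At a: r is false, □r is true, so r ∧ □r is false.
      At a: □□r is false, so ¬□□r is true.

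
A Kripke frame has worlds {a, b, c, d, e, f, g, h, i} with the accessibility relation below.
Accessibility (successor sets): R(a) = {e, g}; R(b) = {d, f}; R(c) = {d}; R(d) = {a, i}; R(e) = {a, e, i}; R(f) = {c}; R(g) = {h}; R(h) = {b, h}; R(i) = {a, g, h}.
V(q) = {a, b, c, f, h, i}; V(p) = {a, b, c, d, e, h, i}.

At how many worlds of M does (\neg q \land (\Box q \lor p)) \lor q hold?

9

Let φ = (\neg q \land (\Box q \lor p)) \lor q. Evaluate φ at each world:
  a (successors {e, g}): φ is true.
  b (successors {d, f}): φ is true.
  c (successors {d}): φ is true.
  d (successors {a, i}): φ is true.
  e (successors {a, e, i}): φ is true.
  f (successors {c}): φ is true.
  g (successors {h}): φ is true.
  h (successors {b, h}): φ is true.
  i (successors {a, g, h}): φ is true.
For instance, at b:
  At b: \neg q \land (\Box q \lor p) is false, q is true, so (\neg q \land (\Box q \lor p)) \lor q is true.
    At b: \neg q is false, \Box q \lor p is true, so \neg q \land (\Box q \lor p) is false.
      At b: \Box q is false, p is true, so \Box q \lor p is true.
Satisfying worlds: {a, b, c, d, e, f, g, h, i}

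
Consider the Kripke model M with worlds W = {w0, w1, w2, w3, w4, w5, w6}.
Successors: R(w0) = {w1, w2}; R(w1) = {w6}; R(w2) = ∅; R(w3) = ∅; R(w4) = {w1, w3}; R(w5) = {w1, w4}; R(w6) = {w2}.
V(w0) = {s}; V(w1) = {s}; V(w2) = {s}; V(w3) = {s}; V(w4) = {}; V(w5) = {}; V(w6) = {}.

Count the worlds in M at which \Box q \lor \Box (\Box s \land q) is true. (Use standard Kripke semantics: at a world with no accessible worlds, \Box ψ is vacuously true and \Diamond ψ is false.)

2

Let φ = \Box q \lor \Box (\Box s \land q). Evaluate φ at each world:
  w0 (successors {w1, w2}): φ is false.
  w1 (successors {w6}): φ is false.
  w2 (successors ∅): φ is true.
  w3 (successors ∅): φ is true.
  w4 (successors {w1, w3}): φ is false.
  w5 (successors {w1, w4}): φ is false.
  w6 (successors {w2}): φ is false.
For instance, at w0:
  At w0: \Box q is false, \Box (\Box s \land q) is false, so \Box q \lor \Box (\Box s \land q) is false.
    At w0: \Box q requires q at every successor {w1, w2}.
      q fails at w1, so \Box q is false at w0.
    At w0: \Box (\Box s \land q) requires \Box s \land q at every successor {w1, w2}.
      \Box s \land q fails at w1, so \Box (\Box s \land q) is false at w0.
Satisfying worlds: {w2, w3}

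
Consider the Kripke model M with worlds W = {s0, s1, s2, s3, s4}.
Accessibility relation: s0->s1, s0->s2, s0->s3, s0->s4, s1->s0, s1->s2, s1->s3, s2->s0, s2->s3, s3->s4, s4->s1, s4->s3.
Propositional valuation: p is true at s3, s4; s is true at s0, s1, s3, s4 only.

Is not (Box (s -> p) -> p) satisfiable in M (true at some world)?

No

Let φ = not (Box (s -> p) -> p). Evaluate φ at each world:
  s0 (successors {s1, s2, s3, s4}): φ is false.
  s1 (successors {s0, s2, s3}): φ is false.
  s2 (successors {s0, s3}): φ is false.
  s3 (successors {s4}): φ is false.
  s4 (successors {s1, s3}): φ is false.
For instance, at s0:
  At s0: Box (s -> p) -> p is true, so not (Box (s -> p) -> p) is false.
    At s0: Box (s -> p) is false, p is false, so Box (s -> p) -> p is true.
      At s0: Box (s -> p) requires s -> p at every successor {s1, s2, s3, s4}.
        s -> p fails at s1, so Box (s -> p) is false at s0.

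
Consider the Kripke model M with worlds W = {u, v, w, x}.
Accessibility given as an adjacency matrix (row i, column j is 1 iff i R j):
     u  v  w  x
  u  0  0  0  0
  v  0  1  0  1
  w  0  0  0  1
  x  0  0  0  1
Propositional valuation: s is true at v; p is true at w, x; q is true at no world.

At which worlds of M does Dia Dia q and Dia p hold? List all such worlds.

none

Let φ = Dia Dia q and Dia p. Evaluate φ at each world:
  u (successors ∅): φ is false.
  v (successors {v, x}): φ is false.
  w (successors {x}): φ is false.
  x (successors {x}): φ is false.
For instance, at w:
  At w: Dia Dia q is false, Dia p is true, so Dia Dia q and Dia p is false.
    At w: Dia Dia q requires Dia q at some successor in {x}.
      At x: Dia q is false.
    So Dia Dia q is false at w.
    At w: Dia p requires p at some successor in {x}.
      p holds at x, so Dia p is true at w.
Satisfying worlds: none.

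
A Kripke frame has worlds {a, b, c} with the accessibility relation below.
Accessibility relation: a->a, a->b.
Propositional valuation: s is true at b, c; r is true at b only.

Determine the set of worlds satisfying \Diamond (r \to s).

a

Let φ = \Diamond (r \to s). Evaluate φ at each world:
  a (successors {a, b}): φ is true.
  b (successors ∅): φ is false.
  c (successors ∅): φ is false.
For instance, at a:
  At a: \Diamond (r \to s) requires r \to s at some successor in {a, b}.
    r \to s holds at a, so \Diamond (r \to s) is true at a.
Satisfying worlds: {a}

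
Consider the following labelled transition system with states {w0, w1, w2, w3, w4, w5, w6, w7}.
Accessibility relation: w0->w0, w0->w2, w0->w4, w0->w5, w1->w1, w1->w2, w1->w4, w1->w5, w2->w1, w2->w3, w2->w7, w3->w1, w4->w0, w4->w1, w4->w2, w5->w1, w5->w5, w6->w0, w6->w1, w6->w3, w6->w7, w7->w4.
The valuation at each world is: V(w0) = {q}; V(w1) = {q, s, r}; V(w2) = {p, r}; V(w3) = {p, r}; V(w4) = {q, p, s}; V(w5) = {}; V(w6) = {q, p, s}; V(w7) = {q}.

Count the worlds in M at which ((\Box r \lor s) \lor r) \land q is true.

3

Let φ = ((\Box r \lor s) \lor r) \land q. Evaluate φ at each world:
  w0 (successors {w0, w2, w4, w5}): φ is false.
  w1 (successors {w1, w2, w4, w5}): φ is true.
  w2 (successors {w1, w3, w7}): φ is false.
  w3 (successors {w1}): φ is false.
  w4 (successors {w0, w1, w2}): φ is true.
  w5 (successors {w1, w5}): φ is false.
  w6 (successors {w0, w1, w3, w7}): φ is true.
  w7 (successors {w4}): φ is false.
For instance, at w2:
  At w2: (\Box r \lor s) \lor r is true, q is false, so ((\Box r \lor s) \lor r) \land q is false.
    At w2: \Box r \lor s is false, r is true, so (\Box r \lor s) \lor r is true.
      At w2: \Box r is false, s is false, so \Box r \lor s is false.
Satisfying worlds: {w1, w4, w6}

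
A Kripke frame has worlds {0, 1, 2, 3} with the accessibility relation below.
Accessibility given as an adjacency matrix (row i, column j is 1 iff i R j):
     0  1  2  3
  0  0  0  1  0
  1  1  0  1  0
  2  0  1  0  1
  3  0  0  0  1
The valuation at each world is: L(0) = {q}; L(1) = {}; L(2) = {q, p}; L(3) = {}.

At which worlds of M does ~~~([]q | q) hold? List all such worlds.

3

Let φ = ~~~([]q | q). Evaluate φ at each world:
  0 (successors {2}): φ is false.
  1 (successors {0, 2}): φ is false.
  2 (successors {1, 3}): φ is false.
  3 (successors {3}): φ is true.
For instance, at 2:
  At 2: ~~([]q | q) is true, so ~~~([]q | q) is false.
    At 2: ~([]q | q) is false, so ~~([]q | q) is true.
      At 2: []q | q is true, so ~([]q | q) is false.
Satisfying worlds: {3}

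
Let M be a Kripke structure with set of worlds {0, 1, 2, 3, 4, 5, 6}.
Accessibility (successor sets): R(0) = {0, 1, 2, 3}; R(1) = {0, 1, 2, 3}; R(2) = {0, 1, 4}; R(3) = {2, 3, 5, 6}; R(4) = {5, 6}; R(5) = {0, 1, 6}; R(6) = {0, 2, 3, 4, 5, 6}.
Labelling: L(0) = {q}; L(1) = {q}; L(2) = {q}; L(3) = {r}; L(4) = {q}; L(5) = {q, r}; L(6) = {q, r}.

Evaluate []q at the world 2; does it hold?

Recall that []ψ holds at a world iff ψ holds at every accessible world, and <>ψ holds iff ψ holds at some accessible world.
At 2: []q requires q at every successor {0, 1, 4}.
  At 0: q is true.
  At 1: q is true.
  At 4: q is true.
So []q is true at 2.

Yes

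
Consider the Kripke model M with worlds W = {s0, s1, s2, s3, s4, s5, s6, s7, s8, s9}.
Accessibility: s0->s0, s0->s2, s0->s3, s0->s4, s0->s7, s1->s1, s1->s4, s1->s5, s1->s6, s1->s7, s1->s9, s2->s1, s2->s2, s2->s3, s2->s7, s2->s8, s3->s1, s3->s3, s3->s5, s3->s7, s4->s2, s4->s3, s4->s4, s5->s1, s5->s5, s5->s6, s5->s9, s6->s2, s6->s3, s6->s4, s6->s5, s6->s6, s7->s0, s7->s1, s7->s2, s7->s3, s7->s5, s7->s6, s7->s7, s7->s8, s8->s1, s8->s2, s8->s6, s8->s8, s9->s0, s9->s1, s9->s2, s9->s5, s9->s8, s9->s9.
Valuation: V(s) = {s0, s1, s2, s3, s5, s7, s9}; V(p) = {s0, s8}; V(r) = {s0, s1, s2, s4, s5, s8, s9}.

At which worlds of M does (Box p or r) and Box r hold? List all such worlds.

Let φ = (Box p or r) and Box r. Evaluate φ at each world:
  s0 (successors {s0, s2, s3, s4, s7}): φ is false.
  s1 (successors {s1, s4, s5, s6, s7, s9}): φ is false.
  s2 (successors {s1, s2, s3, s7, s8}): φ is false.
  s3 (successors {s1, s3, s5, s7}): φ is false.
  s4 (successors {s2, s3, s4}): φ is false.
  s5 (successors {s1, s5, s6, s9}): φ is false.
  s6 (successors {s2, s3, s4, s5, s6}): φ is false.
  s7 (successors {s0, s1, s2, s3, s5, s6, s7, s8}): φ is false.
  s8 (successors {s1, s2, s6, s8}): φ is false.
  s9 (successors {s0, s1, s2, s5, s8, s9}): φ is true.
For instance, at s1:
  At s1: Box p or r is true, Box r is false, so (Box p or r) and Box r is false.
    At s1: Box p is false, r is true, so Box p or r is true.
      At s1: Box p requires p at every successor {s1, s4, s5, s6, s7, s9}.
        p fails at s1, so Box p is false at s1.
    At s1: Box r requires r at every successor {s1, s4, s5, s6, s7, s9}.
      r fails at s6, so Box r is false at s1.
Satisfying worlds: {s9}

s9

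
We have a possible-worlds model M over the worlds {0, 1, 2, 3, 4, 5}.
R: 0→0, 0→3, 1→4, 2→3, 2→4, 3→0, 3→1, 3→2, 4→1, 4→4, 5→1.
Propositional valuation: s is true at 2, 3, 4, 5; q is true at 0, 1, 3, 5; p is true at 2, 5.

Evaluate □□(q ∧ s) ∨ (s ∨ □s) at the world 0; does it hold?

No

Recall that □ψ holds at a world iff ψ holds at every accessible world, and ◇ψ holds iff ψ holds at some accessible world.
At 0: □□(q ∧ s) is false, s ∨ □s is false, so □□(q ∧ s) ∨ (s ∨ □s) is false.
  At 0: □□(q ∧ s) requires □(q ∧ s) at every successor {0, 3}.
    □(q ∧ s) fails at 0, so □□(q ∧ s) is false at 0.
      At 0: □(q ∧ s) requires q ∧ s at every successor {0, 3}.
        q ∧ s fails at 0, so □(q ∧ s) is false at 0.
  At 0: s is false, □s is false, so s ∨ □s is false.
    At 0: □s requires s at every successor {0, 3}.
      s fails at 0, so □s is false at 0.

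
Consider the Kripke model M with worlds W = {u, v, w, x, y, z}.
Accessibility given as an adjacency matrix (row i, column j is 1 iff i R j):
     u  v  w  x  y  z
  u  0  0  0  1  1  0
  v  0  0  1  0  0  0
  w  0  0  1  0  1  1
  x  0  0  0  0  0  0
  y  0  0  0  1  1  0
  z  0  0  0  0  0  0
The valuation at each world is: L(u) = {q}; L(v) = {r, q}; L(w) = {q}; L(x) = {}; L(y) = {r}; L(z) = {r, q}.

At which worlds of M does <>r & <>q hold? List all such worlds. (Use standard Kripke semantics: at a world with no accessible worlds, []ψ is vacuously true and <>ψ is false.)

w

Let φ = <>r & <>q. Evaluate φ at each world:
  u (successors {x, y}): φ is false.
  v (successors {w}): φ is false.
  w (successors {w, y, z}): φ is true.
  x (successors ∅): φ is false.
  y (successors {x, y}): φ is false.
  z (successors ∅): φ is false.
For instance, at y:
  At y: <>r is true, <>q is false, so <>r & <>q is false.
    At y: <>r requires r at some successor in {x, y}.
      r holds at y, so <>r is true at y.
    At y: <>q requires q at some successor in {x, y}.
      At x: q is false.
      At y: q is false.
    So <>q is false at y.
Satisfying worlds: {w}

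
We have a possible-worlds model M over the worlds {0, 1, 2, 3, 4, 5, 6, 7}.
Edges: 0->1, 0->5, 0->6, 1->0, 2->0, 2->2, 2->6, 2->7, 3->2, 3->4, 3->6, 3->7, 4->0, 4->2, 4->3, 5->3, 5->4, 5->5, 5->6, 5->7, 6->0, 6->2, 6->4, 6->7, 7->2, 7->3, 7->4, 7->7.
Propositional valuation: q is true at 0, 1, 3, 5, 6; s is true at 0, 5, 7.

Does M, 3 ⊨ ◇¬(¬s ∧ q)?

At 3: ◇¬(¬s ∧ q) requires ¬(¬s ∧ q) at some successor in {2, 4, 6, 7}.
  ¬(¬s ∧ q) holds at 2, so ◇¬(¬s ∧ q) is true at 3.

Yes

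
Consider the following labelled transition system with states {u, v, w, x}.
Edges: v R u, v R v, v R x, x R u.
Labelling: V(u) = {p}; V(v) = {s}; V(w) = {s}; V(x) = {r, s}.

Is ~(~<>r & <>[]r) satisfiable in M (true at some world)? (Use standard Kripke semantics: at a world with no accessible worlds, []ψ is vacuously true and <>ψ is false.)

Recall that []ψ holds at a world iff ψ holds at every accessible world, and <>ψ holds iff ψ holds at some accessible world.
Let φ = ~(~<>r & <>[]r). Evaluate φ at each world:
  u (successors ∅): φ is true.
  v (successors {u, v, x}): φ is true.
  w (successors ∅): φ is true.
  x (successors {u}): φ is false.
Detail at u (witness):
  At u: ~<>r & <>[]r is false, so ~(~<>r & <>[]r) is true.
    At u: ~<>r is true, <>[]r is false, so ~<>r & <>[]r is false.
      At u: <>r is false, so ~<>r is true.
      At u: no accessible worlds, so <>[]r is false.

Yes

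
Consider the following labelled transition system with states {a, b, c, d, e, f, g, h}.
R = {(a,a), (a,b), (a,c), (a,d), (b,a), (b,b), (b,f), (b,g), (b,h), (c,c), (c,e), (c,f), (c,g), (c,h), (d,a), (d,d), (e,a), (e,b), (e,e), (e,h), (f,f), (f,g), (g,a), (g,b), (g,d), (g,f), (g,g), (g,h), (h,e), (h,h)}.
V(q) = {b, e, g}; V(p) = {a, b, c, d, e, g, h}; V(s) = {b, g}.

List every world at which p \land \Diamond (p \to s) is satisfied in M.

Let φ = p \land \Diamond (p \to s). Evaluate φ at each world:
  a (successors {a, b, c, d}): φ is true.
  b (successors {a, b, f, g, h}): φ is true.
  c (successors {c, e, f, g, h}): φ is true.
  d (successors {a, d}): φ is false.
  e (successors {a, b, e, h}): φ is true.
  f (successors {f, g}): φ is false.
  g (successors {a, b, d, f, g, h}): φ is true.
  h (successors {e, h}): φ is false.
For instance, at g:
  At g: p is true, \Diamond (p \to s) is true, so p \land \Diamond (p \to s) is true.
    At g: \Diamond (p \to s) requires p \to s at some successor in {a, b, d, f, g, h}.
      p \to s holds at b, so \Diamond (p \to s) is true at g.
Satisfying worlds: {a, b, c, e, g}

a, b, c, e, g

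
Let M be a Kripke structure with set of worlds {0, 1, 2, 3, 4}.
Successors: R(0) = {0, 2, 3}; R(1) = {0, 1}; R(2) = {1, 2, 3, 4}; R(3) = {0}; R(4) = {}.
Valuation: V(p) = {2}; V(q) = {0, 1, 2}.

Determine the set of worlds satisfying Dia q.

Let φ = Dia q. Evaluate φ at each world:
  0 (successors {0, 2, 3}): φ is true.
  1 (successors {0, 1}): φ is true.
  2 (successors {1, 2, 3, 4}): φ is true.
  3 (successors {0}): φ is true.
  4 (successors ∅): φ is false.
For instance, at 1:
  At 1: Dia q requires q at some successor in {0, 1}.
    q holds at 0, so Dia q is true at 1.
Satisfying worlds: {0, 1, 2, 3}

0, 1, 2, 3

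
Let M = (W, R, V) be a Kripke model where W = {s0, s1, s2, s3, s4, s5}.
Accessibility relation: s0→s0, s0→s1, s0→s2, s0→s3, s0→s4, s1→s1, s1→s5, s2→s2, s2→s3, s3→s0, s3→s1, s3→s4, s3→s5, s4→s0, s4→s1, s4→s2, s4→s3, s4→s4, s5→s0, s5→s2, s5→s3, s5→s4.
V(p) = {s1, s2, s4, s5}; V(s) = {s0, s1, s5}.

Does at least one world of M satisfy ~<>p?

Recall that <>ψ holds at a world iff ψ holds at some accessible world.
Let φ = ~<>p. Evaluate φ at each world:
  s0 (successors {s0, s1, s2, s3, s4}): φ is false.
  s1 (successors {s1, s5}): φ is false.
  s2 (successors {s2, s3}): φ is false.
  s3 (successors {s0, s1, s4, s5}): φ is false.
  s4 (successors {s0, s1, s2, s3, s4}): φ is false.
  s5 (successors {s0, s2, s3, s4}): φ is false.
For instance, at s5:
  At s5: <>p is true, so ~<>p is false.
    At s5: <>p requires p at some successor in {s0, s2, s3, s4}.
      p holds at s2, so <>p is true at s5.

No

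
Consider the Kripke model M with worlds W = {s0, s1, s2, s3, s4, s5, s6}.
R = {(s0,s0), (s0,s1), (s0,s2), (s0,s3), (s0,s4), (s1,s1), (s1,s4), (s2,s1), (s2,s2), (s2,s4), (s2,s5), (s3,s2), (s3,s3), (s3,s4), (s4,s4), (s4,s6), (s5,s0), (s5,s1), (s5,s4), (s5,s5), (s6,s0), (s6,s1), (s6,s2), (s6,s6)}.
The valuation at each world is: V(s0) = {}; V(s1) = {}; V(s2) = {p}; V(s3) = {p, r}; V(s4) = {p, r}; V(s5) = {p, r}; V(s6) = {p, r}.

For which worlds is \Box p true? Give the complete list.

Recall that \Box ψ holds at a world iff ψ holds at every accessible world, and \Diamond ψ holds iff ψ holds at some accessible world.
Let φ = \Box p. Evaluate φ at each world:
  s0 (successors {s0, s1, s2, s3, s4}): φ is false.
  s1 (successors {s1, s4}): φ is false.
  s2 (successors {s1, s2, s4, s5}): φ is false.
  s3 (successors {s2, s3, s4}): φ is true.
  s4 (successors {s4, s6}): φ is true.
  s5 (successors {s0, s1, s4, s5}): φ is false.
  s6 (successors {s0, s1, s2, s6}): φ is false.
For instance, at s4:
  At s4: \Box p requires p at every successor {s4, s6}.
    At s4: p is true.
    At s6: p is true.
  So \Box p is true at s4.
Satisfying worlds: {s3, s4}

s3, s4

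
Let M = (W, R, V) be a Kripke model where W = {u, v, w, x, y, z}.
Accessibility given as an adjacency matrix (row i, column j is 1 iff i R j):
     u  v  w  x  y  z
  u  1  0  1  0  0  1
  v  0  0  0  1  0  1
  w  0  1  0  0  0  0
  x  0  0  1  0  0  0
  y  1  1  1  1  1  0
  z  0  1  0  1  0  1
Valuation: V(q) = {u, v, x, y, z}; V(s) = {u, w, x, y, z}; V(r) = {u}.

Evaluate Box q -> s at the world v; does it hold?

At v: Box q is true, s is false, so Box q -> s is false.
  At v: Box q requires q at every successor {x, z}.
    At x: q is true.
    At z: q is true.
  So Box q is true at v.

No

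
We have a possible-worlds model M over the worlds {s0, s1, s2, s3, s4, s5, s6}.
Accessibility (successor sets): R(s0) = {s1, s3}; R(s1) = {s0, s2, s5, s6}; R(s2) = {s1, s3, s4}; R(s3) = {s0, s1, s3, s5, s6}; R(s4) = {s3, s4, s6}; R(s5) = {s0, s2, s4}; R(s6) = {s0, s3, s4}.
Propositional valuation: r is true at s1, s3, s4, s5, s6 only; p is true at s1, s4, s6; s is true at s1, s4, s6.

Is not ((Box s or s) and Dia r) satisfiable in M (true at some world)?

Let φ = not ((Box s or s) and Dia r). Evaluate φ at each world:
  s0 (successors {s1, s3}): φ is true.
  s1 (successors {s0, s2, s5, s6}): φ is false.
  s2 (successors {s1, s3, s4}): φ is true.
  s3 (successors {s0, s1, s3, s5, s6}): φ is true.
  s4 (successors {s3, s4, s6}): φ is false.
  s5 (successors {s0, s2, s4}): φ is true.
  s6 (successors {s0, s3, s4}): φ is false.
Detail at s0 (witness):
  At s0: (Box s or s) and Dia r is false, so not ((Box s or s) and Dia r) is true.
    At s0: Box s or s is false, Dia r is true, so (Box s or s) and Dia r is false.
      At s0: Box s is false, s is false, so Box s or s is false.
      At s0: Dia r requires r at some successor in {s1, s3}.
        r holds at s1, so Dia r is true at s0.

Yes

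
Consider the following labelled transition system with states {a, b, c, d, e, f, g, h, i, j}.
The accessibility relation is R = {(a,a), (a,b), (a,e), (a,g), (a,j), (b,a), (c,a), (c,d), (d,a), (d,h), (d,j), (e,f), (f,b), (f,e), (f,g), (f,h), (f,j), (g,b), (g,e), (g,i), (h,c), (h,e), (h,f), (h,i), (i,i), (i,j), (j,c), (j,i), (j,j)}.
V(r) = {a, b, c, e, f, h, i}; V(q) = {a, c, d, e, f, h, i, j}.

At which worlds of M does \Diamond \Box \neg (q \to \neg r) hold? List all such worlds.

a, d, f, g, h

Recall that \Box ψ holds at a world iff ψ holds at every accessible world, and \Diamond ψ holds iff ψ holds at some accessible world.
Let φ = \Diamond \Box \neg (q \to \neg r). Evaluate φ at each world:
  a (successors {a, b, e, g, j}): φ is true.
  b (successors {a}): φ is false.
  c (successors {a, d}): φ is false.
  d (successors {a, h, j}): φ is true.
  e (successors {f}): φ is false.
  f (successors {b, e, g, h, j}): φ is true.
  g (successors {b, e, i}): φ is true.
  h (successors {c, e, f, i}): φ is true.
  i (successors {i, j}): φ is false.
  j (successors {c, i, j}): φ is false.
For instance, at g:
  At g: \Diamond \Box \neg (q \to \neg r) requires \Box \neg (q \to \neg r) at some successor in {b, e, i}.
    \Box \neg (q \to \neg r) holds at b, so \Diamond \Box \neg (q \to \neg r) is true at g.
      At b: \Box \neg (q \to \neg r) requires \neg (q \to \neg r) at every successor {a}.
        At a: \neg (q \to \neg r) is true.
      So \Box \neg (q \to \neg r) is true at b.
Satisfying worlds: {a, d, f, g, h}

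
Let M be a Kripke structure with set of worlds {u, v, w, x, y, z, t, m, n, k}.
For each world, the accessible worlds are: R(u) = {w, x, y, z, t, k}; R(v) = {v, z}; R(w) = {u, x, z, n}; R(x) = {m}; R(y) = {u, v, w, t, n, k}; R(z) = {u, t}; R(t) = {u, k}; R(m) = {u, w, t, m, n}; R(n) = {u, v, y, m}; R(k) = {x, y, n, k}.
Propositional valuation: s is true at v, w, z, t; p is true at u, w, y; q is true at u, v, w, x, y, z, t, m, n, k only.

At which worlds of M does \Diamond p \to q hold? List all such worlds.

u, v, w, x, y, z, t, m, n, k

Let φ = \Diamond p \to q. Evaluate φ at each world:
  u (successors {w, x, y, z, t, k}): φ is true.
  v (successors {v, z}): φ is true.
  w (successors {u, x, z, n}): φ is true.
  x (successors {m}): φ is true.
  y (successors {u, v, w, t, n, k}): φ is true.
  z (successors {u, t}): φ is true.
  t (successors {u, k}): φ is true.
  m (successors {u, w, t, m, n}): φ is true.
  n (successors {u, v, y, m}): φ is true.
  k (successors {x, y, n, k}): φ is true.
For instance, at x:
  At x: \Diamond p is false, q is true, so \Diamond p \to q is true.
    At x: \Diamond p requires p at some successor in {m}.
      At m: p is false.
    So \Diamond p is false at x.
Satisfying worlds: {u, v, w, x, y, z, t, m, n, k}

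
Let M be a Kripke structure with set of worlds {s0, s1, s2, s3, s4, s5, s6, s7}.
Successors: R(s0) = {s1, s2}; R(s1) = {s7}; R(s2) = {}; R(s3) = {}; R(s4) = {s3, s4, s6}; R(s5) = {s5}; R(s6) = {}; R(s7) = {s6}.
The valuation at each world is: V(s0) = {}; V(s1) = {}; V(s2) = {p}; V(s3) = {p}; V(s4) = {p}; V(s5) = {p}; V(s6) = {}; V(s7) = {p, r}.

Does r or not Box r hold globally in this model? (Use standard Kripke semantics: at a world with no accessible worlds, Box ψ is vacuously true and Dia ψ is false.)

Let φ = r or not Box r. Evaluate φ at each world:
  s0 (successors {s1, s2}): φ is true.
  s1 (successors {s7}): φ is false.
  s2 (successors ∅): φ is false.
  s3 (successors ∅): φ is false.
  s4 (successors {s3, s4, s6}): φ is true.
  s5 (successors {s5}): φ is true.
  s6 (successors ∅): φ is false.
  s7 (successors {s6}): φ is true.
Detail at s1 (counterexample):
  At s1: r is false, not Box r is false, so r or not Box r is false.
    At s1: Box r is true, so not Box r is false.
      At s1: Box r requires r at every successor {s7}.
        At s7: r is true.
      So Box r is true at s1.

No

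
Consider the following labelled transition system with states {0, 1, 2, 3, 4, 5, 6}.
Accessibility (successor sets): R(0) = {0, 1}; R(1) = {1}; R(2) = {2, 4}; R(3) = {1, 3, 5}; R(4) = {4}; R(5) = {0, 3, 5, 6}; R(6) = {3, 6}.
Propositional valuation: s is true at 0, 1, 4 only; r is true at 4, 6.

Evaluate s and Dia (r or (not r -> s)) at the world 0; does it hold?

Recall that Dia ψ holds at a world iff ψ holds at some accessible world.
At 0: s is true, Dia (r or (not r -> s)) is true, so s and Dia (r or (not r -> s)) is true.
  At 0: Dia (r or (not r -> s)) requires r or (not r -> s) at some successor in {0, 1}.
    r or (not r -> s) holds at 0, so Dia (r or (not r -> s)) is true at 0.

Yes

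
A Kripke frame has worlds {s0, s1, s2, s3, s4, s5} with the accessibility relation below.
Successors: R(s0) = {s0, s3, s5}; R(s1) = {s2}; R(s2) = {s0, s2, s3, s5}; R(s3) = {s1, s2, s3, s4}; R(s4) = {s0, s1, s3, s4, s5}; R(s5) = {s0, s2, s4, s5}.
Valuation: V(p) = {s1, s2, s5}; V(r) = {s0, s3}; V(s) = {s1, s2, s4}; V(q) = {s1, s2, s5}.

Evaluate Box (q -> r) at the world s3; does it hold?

At s3: Box (q -> r) requires q -> r at every successor {s1, s2, s3, s4}.
  q -> r fails at s1, so Box (q -> r) is false at s3.

No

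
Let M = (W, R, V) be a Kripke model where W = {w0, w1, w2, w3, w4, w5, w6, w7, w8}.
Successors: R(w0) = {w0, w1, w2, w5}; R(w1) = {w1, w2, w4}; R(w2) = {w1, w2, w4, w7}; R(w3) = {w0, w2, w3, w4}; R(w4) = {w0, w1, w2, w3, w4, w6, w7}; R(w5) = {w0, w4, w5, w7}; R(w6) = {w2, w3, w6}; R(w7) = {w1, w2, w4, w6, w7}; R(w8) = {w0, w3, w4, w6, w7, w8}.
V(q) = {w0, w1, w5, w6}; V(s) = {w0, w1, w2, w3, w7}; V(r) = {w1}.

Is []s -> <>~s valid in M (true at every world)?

Recall that []ψ holds at a world iff ψ holds at every accessible world, and <>ψ holds iff ψ holds at some accessible world.
Let φ = []s -> <>~s. Evaluate φ at each world:
  w0 (successors {w0, w1, w2, w5}): φ is true.
  w1 (successors {w1, w2, w4}): φ is true.
  w2 (successors {w1, w2, w4, w7}): φ is true.
  w3 (successors {w0, w2, w3, w4}): φ is true.
  w4 (successors {w0, w1, w2, w3, w4, w6, w7}): φ is true.
  w5 (successors {w0, w4, w5, w7}): φ is true.
  w6 (successors {w2, w3, w6}): φ is true.
  w7 (successors {w1, w2, w4, w6, w7}): φ is true.
  w8 (successors {w0, w3, w4, w6, w7, w8}): φ is true.
For instance, at w8:
  At w8: []s is false, <>~s is true, so []s -> <>~s is true.
    At w8: []s requires s at every successor {w0, w3, w4, w6, w7, w8}.
      s fails at w4, so []s is false at w8.
    At w8: <>~s requires ~s at some successor in {w0, w3, w4, w6, w7, w8}.
      ~s holds at w4, so <>~s is true at w8.

Yes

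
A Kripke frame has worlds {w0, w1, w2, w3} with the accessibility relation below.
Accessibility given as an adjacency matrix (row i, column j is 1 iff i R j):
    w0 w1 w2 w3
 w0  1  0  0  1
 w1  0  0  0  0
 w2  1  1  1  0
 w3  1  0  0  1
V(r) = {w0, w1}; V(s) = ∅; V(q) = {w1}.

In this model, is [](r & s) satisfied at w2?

No

At w2: [](r & s) requires r & s at every successor {w0, w1, w2}.
  r & s fails at w0, so [](r & s) is false at w2.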